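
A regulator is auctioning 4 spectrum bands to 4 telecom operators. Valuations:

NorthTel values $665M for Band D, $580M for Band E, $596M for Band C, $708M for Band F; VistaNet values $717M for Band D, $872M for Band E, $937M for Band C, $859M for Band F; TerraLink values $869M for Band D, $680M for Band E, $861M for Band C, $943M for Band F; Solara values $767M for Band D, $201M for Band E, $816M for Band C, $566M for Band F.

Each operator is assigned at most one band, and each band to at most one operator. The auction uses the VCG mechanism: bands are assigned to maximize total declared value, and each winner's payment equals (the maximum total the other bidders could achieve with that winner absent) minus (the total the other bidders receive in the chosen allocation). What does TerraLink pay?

Efficient allocation: NorthTel→Band D ($665M), VistaNet→Band E ($872M), TerraLink→Band F ($943M), Solara→Band C ($816M); total welfare W = $3296M.
TerraLink receives Band F at value $943M, so the others get W − 943 = $2353M.
Without TerraLink: best allocation of the remaining 3 bidders over all 4 bands is NorthTel→Band F ($708M), VistaNet→Band C ($937M), Solara→Band D ($767M), total $2412M.
VCG payment = (others' best without TerraLink) − (others' welfare with TerraLink) = 2412 − 2353 = $59M.

TerraLink pays $59M.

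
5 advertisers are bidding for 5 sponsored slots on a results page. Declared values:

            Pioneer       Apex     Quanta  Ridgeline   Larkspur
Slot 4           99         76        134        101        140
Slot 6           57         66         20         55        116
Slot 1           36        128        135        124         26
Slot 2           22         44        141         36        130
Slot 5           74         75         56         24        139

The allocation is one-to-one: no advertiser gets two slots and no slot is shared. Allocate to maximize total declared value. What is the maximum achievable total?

Max total: $569

This is a one-to-one assignment (maximum-weight bipartite matching).
Optimal: Pioneer→Slot 4 ($99), Apex→Slot 6 ($66), Quanta→Slot 2 ($141), Ridgeline→Slot 1 ($124), Larkspur→Slot 5 ($139) — total 99+66+141+124+139 = $569.
Max-entry greedy (repeatedly take the single best remaining cell) gives $538, worse by 31.
Swapping Pioneer↔Quanta (Pioneer→Slot 2 $22, Quanta→Slot 4 $134) loses 84.
No other one-to-one assignment exceeds $569.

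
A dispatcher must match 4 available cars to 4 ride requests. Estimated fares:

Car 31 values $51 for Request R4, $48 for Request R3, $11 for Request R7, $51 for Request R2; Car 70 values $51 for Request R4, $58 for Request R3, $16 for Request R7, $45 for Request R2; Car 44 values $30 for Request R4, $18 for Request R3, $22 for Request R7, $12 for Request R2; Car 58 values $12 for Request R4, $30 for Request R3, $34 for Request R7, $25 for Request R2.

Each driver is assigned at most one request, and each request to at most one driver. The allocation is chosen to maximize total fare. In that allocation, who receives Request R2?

Car 31 receives Request R2.

Optimal: Car 31→Request R2 ($51), Car 70→Request R3 ($58), Car 44→Request R4 ($30), Car 58→Request R7 ($34) — total 51+58+30+34 = $173.
Column-greedy (each request in turn goes to its best remaining driver) gives $155, worse by 18.
Next-best assignment: Car 31→Request R3, Car 70→Request R2, Car 44→Request R4, Car 58→Request R7 = $157.
Swapping Car 70↔Car 31 (Car 70→Request R2 $45, Car 31→Request R3 $48) loses 16.
Car 31's own top request is Request R4 ($51), but forcing Car 31→Request R4 and reassigning the rest optimally gives only $156 — worse by 17.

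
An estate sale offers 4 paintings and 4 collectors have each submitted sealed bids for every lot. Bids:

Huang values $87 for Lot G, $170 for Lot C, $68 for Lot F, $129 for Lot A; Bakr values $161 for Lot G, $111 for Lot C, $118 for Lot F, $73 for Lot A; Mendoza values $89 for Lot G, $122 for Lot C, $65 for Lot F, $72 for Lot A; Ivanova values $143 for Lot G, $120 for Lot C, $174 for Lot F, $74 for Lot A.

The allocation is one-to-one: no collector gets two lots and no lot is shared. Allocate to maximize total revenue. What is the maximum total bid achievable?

Max total: $586

Treat this as an assignment problem: match each collector to one lot.
Optimal: Huang→Lot A ($129), Bakr→Lot G ($161), Mendoza→Lot C ($122), Ivanova→Lot F ($174) — total 129+161+122+174 = $586.
Max-entry greedy (repeatedly take the single best remaining cell) gives $577, worse by 9.
Swapping Mendoza↔Bakr (Mendoza→Lot G $89, Bakr→Lot C $111) loses 83.
Checked against all permutations: $586 is optimal.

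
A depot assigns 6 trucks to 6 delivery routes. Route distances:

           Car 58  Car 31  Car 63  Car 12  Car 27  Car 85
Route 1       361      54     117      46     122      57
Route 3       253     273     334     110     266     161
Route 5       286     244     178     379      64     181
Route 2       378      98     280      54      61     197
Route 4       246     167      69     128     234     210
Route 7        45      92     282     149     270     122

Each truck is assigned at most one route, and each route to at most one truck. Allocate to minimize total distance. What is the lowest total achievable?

Optimal: Car 58→Route 7 (45 km), Car 31→Route 2 (98 km), Car 63→Route 4 (69 km), Car 12→Route 3 (110 km), Car 27→Route 5 (64 km), Car 85→Route 1 (57 km) — total 45+98+69+110+64+57 = 443 km.
Column-greedy (each route in turn goes to its cheapest remaining truck) gives 483 km, worse by 40.
Next-best assignment: Car 58→Route 7, Car 31→Route 1, Car 63→Route 4, Car 12→Route 2, Car 27→Route 5, Car 85→Route 3 = 447 km.
Swapping Car 58↔Car 31 (Car 58→Route 2 378 km, Car 31→Route 7 92 km) adds 327.
Checked against all permutations: 443 km is optimal.

Minimum total: 443 km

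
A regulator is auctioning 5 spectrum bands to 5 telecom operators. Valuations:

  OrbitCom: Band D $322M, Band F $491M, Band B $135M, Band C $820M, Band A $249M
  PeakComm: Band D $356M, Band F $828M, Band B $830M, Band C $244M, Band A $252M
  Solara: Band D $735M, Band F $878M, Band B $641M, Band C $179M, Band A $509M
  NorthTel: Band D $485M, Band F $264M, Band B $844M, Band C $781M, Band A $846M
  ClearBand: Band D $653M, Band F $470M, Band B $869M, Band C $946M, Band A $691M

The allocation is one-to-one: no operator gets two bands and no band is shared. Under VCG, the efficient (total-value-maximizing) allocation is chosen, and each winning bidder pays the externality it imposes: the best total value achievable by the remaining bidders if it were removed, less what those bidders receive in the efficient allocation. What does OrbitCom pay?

OrbitCom pays $222M.

Efficient allocation: OrbitCom→Band C ($820M), PeakComm→Band F ($828M), Solara→Band D ($735M), NorthTel→Band A ($846M), ClearBand→Band B ($869M); total welfare W = $4098M.
OrbitCom receives Band C at value $820M, so the others get W − 820 = $3278M.
Without OrbitCom: best allocation of the remaining 4 bidders over all 5 bands is PeakComm→Band B ($830M), Solara→Band F ($878M), NorthTel→Band A ($846M), ClearBand→Band C ($946M), total $3500M.
VCG payment = (others' best without OrbitCom) − (others' welfare with OrbitCom) = 3500 − 3278 = $222M.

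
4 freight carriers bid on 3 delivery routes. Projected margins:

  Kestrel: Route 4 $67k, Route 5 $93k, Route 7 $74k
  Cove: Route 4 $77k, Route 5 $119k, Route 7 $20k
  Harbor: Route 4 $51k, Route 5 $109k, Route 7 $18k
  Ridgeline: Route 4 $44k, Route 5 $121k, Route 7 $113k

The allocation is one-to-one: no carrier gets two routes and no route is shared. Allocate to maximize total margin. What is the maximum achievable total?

Max total: $299k

This is the linear assignment problem.
Optimal: Kestrel→Route 4 ($67k), Cove→Route 5 ($119k), Ridgeline→Route 7 ($113k) — total 67+119+113 = $299k.
Row-greedy (each carrier in turn takes its best remaining route) gives $188k, worse by 111.
Checked against all permutations: $299k is optimal.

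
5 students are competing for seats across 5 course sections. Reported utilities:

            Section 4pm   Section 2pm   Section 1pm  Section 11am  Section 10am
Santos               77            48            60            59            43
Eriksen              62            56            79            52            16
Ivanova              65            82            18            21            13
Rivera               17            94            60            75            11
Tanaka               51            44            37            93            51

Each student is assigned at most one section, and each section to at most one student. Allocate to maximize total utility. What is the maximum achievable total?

Max total: 374 points

Optimal: Santos→Section 10am (43 points), Eriksen→Section 1pm (79 points), Ivanova→Section 4pm (65 points), Rivera→Section 2pm (94 points), Tanaka→Section 11am (93 points) — total 43+79+65+94+93 = 374 points.
Row-greedy (each student in turn takes its best remaining section) gives 364 points, worse by 10.
Next-best assignment: Santos→Section 4pm, Eriksen→Section 1pm, Ivanova→Section 2pm, Rivera→Section 11am, Tanaka→Section 10am = 364 points.
Checked against all permutations: 374 points is optimal.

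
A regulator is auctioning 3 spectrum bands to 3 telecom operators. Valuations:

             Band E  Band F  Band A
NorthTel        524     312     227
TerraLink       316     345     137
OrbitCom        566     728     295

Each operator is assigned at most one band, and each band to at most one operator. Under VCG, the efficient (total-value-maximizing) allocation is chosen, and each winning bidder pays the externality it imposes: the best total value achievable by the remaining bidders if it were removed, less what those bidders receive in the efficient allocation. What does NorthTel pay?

NorthTel pays $179M.

Efficient allocation: NorthTel→Band E ($524M), TerraLink→Band A ($137M), OrbitCom→Band F ($728M); total welfare W = $1389M.
NorthTel receives Band E at value $524M, so the others get W − 524 = $865M.
Without NorthTel: best allocation of the remaining 2 bidders over all 3 bands is TerraLink→Band E ($316M), OrbitCom→Band F ($728M), total $1044M.
VCG payment = (others' best without NorthTel) − (others' welfare with NorthTel) = 1044 − 865 = $179M.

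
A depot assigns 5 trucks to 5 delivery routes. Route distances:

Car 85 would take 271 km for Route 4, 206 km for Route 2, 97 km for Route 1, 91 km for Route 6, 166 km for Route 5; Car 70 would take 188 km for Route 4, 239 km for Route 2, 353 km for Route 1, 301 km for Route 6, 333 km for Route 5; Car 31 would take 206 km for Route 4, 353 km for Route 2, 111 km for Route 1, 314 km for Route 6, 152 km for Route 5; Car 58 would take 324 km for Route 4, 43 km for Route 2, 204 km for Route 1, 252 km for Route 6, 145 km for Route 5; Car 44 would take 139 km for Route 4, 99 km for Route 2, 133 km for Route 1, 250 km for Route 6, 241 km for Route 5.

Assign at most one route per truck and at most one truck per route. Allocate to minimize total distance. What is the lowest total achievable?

Minimum total: 607 km

Optimal: Car 85→Route 6 (91 km), Car 70→Route 4 (188 km), Car 31→Route 5 (152 km), Car 58→Route 2 (43 km), Car 44→Route 1 (133 km) — total 91+188+152+43+133 = 607 km.
Column-greedy (each route in turn goes to its cheapest remaining truck) gives 732 km, worse by 125.
Swapping Car 31↔Car 44 (Car 31→Route 1 111 km, Car 44→Route 5 241 km) adds 67.
No other one-to-one assignment undercuts 607 km.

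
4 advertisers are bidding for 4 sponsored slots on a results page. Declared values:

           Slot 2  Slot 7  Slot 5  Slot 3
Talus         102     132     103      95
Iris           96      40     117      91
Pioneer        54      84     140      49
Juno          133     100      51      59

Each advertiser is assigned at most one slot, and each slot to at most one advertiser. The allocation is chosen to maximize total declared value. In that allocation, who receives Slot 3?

Optimal: Talus→Slot 7 ($132), Iris→Slot 3 ($91), Pioneer→Slot 5 ($140), Juno→Slot 2 ($133) — total 132+91+140+133 = $496.
Row-greedy (each advertiser in turn takes its best remaining slot) gives $362, worse by 134.
Next-best assignment: Talus→Slot 2, Iris→Slot 3, Pioneer→Slot 5, Juno→Slot 7 = $433.
Every other assignment is strictly worse.
Iris's own top slot is Slot 5 ($117), but forcing Iris→Slot 5 and reassigning the rest optimally gives only $431 — worse by 65.

Iris receives Slot 3.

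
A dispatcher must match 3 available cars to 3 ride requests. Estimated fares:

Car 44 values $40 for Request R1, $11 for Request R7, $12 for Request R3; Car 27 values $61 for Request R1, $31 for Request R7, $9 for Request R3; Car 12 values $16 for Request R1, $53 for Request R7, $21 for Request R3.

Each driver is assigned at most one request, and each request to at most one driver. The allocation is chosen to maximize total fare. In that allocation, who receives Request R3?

This is the linear assignment problem.
Optimal: Car 44→Request R3 ($12), Car 27→Request R1 ($61), Car 12→Request R7 ($53) — total 12+61+53 = $126.
Row-greedy (each driver in turn takes its best remaining request) gives $92, worse by 34.
Next-best assignment: Car 44→Request R1, Car 27→Request R3, Car 12→Request R7 = $102.
Checked against all permutations: $126 is optimal.
Car 44's own top request is Request R1 ($40), but forcing Car 44→Request R1 and reassigning the rest optimally gives only $102 — worse by 24.

Car 44 receives Request R3.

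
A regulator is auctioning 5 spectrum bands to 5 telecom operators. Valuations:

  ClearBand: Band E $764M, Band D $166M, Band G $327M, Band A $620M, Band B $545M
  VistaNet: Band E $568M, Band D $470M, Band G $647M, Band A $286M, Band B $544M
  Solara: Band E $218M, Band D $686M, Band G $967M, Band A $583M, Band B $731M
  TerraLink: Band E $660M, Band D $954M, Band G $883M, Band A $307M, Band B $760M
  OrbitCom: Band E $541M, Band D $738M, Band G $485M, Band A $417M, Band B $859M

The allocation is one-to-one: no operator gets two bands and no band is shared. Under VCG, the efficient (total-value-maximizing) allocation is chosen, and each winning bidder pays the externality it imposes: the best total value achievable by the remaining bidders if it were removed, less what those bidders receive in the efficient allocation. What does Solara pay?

Solara pays $223M.

Efficient allocation: ClearBand→Band A ($620M), VistaNet→Band E ($568M), Solara→Band G ($967M), TerraLink→Band D ($954M), OrbitCom→Band B ($859M); total welfare W = $3968M.
Solara receives Band G at value $967M, so the others get W − 967 = $3001M.
Without Solara: best allocation of the remaining 4 bidders over all 5 bands is ClearBand→Band E ($764M), VistaNet→Band G ($647M), TerraLink→Band D ($954M), OrbitCom→Band B ($859M), total $3224M.
VCG payment = (others' best without Solara) − (others' welfare with Solara) = 3224 − 3001 = $223M.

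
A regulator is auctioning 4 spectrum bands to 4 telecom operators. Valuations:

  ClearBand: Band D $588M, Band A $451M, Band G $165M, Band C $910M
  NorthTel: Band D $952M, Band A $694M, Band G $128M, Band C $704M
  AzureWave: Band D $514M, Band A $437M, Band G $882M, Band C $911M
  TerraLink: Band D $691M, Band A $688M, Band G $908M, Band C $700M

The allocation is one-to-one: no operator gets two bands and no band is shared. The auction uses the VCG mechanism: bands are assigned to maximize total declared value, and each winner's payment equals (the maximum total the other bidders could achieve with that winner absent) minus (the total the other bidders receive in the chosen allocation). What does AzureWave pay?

Efficient allocation: ClearBand→Band C ($910M), NorthTel→Band D ($952M), AzureWave→Band G ($882M), TerraLink→Band A ($688M); total welfare W = $3432M.
AzureWave receives Band G at value $882M, so the others get W − 882 = $2550M.
Without AzureWave: best allocation of the remaining 3 bidders over all 4 bands is ClearBand→Band C ($910M), NorthTel→Band D ($952M), TerraLink→Band G ($908M), total $2770M.
VCG payment = (others' best without AzureWave) − (others' welfare with AzureWave) = 2770 − 2550 = $220M.

AzureWave pays $220M.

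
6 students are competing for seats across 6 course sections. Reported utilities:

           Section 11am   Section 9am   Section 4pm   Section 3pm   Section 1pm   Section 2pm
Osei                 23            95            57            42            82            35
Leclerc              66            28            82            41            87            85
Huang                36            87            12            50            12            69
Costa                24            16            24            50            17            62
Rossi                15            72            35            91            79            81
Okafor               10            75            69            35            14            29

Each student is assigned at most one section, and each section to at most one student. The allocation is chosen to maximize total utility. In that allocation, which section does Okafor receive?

Okafor receives Section 4pm.

Optimal: Osei→Section 1pm (82 points), Leclerc→Section 11am (66 points), Huang→Section 9am (87 points), Costa→Section 2pm (62 points), Rossi→Section 3pm (91 points), Okafor→Section 4pm (69 points) — total 82+66+87+62+91+69 = 457 points.
Max-entry greedy (repeatedly take the single best remaining cell) gives 435 points, worse by 22.
Next-best assignment: Osei→Section 9am, Leclerc→Section 1pm, Huang→Section 11am, Costa→Section 2pm, Rossi→Section 3pm, Okafor→Section 4pm = 440 points.
Swapping Leclerc↔Okafor (Leclerc→Section 4pm 82 points, Okafor→Section 11am 10 points) loses 43.
Okafor's own top section is Section 9am (75 points), but forcing Okafor→Section 9am and reassigning the rest optimally gives only 428 points — worse by 29.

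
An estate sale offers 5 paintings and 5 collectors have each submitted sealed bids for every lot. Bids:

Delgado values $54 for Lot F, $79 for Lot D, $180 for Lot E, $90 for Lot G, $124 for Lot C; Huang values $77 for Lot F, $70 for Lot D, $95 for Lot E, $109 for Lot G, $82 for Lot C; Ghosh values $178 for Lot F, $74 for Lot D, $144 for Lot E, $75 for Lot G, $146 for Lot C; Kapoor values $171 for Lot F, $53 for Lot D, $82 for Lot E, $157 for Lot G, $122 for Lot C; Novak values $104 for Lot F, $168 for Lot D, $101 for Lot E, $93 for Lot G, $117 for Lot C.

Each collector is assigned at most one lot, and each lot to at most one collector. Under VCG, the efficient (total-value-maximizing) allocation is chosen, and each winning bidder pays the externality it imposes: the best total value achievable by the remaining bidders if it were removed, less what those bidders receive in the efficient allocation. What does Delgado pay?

Delgado pays $4.

Efficient allocation: Delgado→Lot E ($180), Huang→Lot G ($109), Ghosh→Lot C ($146), Kapoor→Lot F ($171), Novak→Lot D ($168); total welfare W = $774.
Delgado receives Lot E at value $180, so the others get W − 180 = $594.
Without Delgado: best allocation of the remaining 4 bidders over all 5 lots is Huang→Lot E ($95), Ghosh→Lot F ($178), Kapoor→Lot G ($157), Novak→Lot D ($168), total $598.
VCG payment = (others' best without Delgado) − (others' welfare with Delgado) = 598 − 594 = $4.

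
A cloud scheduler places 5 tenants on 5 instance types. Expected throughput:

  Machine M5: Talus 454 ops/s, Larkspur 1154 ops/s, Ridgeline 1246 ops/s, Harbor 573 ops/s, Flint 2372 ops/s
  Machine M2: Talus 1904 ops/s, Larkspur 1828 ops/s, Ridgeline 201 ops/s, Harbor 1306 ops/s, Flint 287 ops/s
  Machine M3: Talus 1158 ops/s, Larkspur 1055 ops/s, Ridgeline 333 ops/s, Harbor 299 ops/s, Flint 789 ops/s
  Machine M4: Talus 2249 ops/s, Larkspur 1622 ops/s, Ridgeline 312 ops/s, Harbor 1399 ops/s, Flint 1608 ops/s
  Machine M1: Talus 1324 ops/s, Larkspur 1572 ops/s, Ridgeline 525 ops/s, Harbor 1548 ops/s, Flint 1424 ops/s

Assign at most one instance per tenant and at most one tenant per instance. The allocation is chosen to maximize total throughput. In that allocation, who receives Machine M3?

This is the linear assignment problem.
Optimal: Talus→Machine M4 (2249 ops/s), Larkspur→Machine M2 (1828 ops/s), Ridgeline→Machine M3 (333 ops/s), Harbor→Machine M1 (1548 ops/s), Flint→Machine M5 (2372 ops/s) — total 2249+1828+333+1548+2372 = 8330 ops/s.
Row-greedy (each tenant in turn takes its best remaining instance) gives 7660 ops/s, worse by 670.
Next-best assignment: Talus→Machine M4, Larkspur→Machine M1, Ridgeline→Machine M3, Harbor→Machine M2, Flint→Machine M5 = 7832 ops/s.
Swapping Larkspur↔Talus (Larkspur→Machine M4 1622 ops/s, Talus→Machine M2 1904 ops/s) loses 551.
Ridgeline's own top instance is Machine M5 (1246 ops/s), but forcing Ridgeline→Machine M5 and reassigning the rest optimally gives only 7660 ops/s — worse by 670.

Ridgeline receives Machine M3.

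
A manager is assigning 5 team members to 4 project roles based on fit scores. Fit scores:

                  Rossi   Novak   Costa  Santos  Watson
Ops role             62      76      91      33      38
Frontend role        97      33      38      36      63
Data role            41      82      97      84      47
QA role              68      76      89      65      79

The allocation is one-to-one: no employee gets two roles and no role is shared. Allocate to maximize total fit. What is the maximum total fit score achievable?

Maximum total: 351 pts

Optimal: Costa→Ops role (91 pts), Rossi→Frontend role (97 pts), Santos→Data role (84 pts), Watson→QA role (79 pts) — total 91+97+84+79 = 351 pts.
Row-greedy (each employee in turn takes its best remaining role) gives 335 pts, worse by 16.
Swapping Costa↔Rossi (Costa→Frontend role 38 pts, Rossi→Ops role 62 pts) loses 88.
Every other assignment is strictly worse.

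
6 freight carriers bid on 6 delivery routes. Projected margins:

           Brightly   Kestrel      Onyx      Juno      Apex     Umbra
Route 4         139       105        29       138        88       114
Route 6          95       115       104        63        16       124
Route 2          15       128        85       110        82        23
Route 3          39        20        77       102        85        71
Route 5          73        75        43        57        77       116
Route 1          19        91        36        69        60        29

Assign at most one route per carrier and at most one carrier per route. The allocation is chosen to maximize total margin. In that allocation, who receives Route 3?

Optimal: Brightly→Route 4 ($139k), Kestrel→Route 2 ($128k), Onyx→Route 6 ($104k), Juno→Route 3 ($102k), Apex→Route 1 ($60k), Umbra→Route 5 ($116k) — total 139+128+104+102+60+116 = $649k.
Row-greedy (each carrier in turn takes its best remaining route) gives $579k, worse by 70.
Next-best assignment: Brightly→Route 4, Kestrel→Route 1, Onyx→Route 6, Juno→Route 2, Apex→Route 3, Umbra→Route 5 = $645k.
Juno's own top route is Route 4 ($138k), but forcing Juno→Route 4 and reassigning the rest optimally gives only $614k — worse by 35.

Juno receives Route 3.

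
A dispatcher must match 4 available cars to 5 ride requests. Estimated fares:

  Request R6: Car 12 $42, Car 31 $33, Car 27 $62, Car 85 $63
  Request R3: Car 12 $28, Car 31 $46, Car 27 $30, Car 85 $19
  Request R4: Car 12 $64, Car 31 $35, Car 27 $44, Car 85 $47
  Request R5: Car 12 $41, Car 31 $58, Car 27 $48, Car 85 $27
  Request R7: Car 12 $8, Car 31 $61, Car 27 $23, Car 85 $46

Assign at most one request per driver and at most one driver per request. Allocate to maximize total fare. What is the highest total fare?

Max total: $236

Optimal: Car 12→Request R4 ($64), Car 31→Request R7 ($61), Car 27→Request R5 ($48), Car 85→Request R6 ($63) — total 64+61+48+63 = $236.
Row-greedy (each driver in turn takes its best remaining request) gives $214, worse by 22.
Next-best assignment: Car 12→Request R4, Car 31→Request R5, Car 27→Request R6, Car 85→Request R7 = $230.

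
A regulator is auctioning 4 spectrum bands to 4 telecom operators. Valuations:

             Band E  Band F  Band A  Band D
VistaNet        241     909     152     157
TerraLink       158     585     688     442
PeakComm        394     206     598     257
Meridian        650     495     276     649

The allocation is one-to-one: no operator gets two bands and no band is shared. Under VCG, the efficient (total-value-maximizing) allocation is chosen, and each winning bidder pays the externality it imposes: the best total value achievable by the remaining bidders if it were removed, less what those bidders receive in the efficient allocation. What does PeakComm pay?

Efficient allocation: VistaNet→Band F ($909M), TerraLink→Band A ($688M), PeakComm→Band E ($394M), Meridian→Band D ($649M); total welfare W = $2640M.
PeakComm receives Band E at value $394M, so the others get W − 394 = $2246M.
Without PeakComm: best allocation of the remaining 3 bidders over all 4 bands is VistaNet→Band F ($909M), TerraLink→Band A ($688M), Meridian→Band E ($650M), total $2247M.
VCG payment = (others' best without PeakComm) − (others' welfare with PeakComm) = 2247 − 2246 = $1M.

PeakComm pays $1M.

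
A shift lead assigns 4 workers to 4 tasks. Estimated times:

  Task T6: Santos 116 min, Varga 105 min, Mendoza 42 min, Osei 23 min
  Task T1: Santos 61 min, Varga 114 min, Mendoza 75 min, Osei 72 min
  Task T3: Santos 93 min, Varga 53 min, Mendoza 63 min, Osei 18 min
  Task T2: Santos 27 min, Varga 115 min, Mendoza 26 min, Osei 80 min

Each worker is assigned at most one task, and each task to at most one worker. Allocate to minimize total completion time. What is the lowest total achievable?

This is the linear assignment problem.
Optimal: Santos→Task T1 (61 min), Varga→Task T3 (53 min), Mendoza→Task T2 (26 min), Osei→Task T6 (23 min) — total 61+53+26+23 = 163 min.
Row-greedy (each worker in turn takes its cheapest remaining task) gives 194 min, worse by 31.
No other one-to-one assignment undercuts 163 min.

Min total: 163 min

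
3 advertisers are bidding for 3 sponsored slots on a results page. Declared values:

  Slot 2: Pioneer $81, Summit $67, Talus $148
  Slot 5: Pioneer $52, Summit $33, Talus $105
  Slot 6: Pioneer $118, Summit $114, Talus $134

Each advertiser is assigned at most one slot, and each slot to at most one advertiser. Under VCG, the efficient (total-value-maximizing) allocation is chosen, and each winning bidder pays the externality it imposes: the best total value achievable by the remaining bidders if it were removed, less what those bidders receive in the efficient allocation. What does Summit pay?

Efficient allocation: Pioneer→Slot 5 ($52), Summit→Slot 6 ($114), Talus→Slot 2 ($148); total welfare W = $314.
Summit receives Slot 6 at value $114, so the others get W − 114 = $200.
Without Summit: best allocation of the remaining 2 bidders over all 3 slots is Pioneer→Slot 6 ($118), Talus→Slot 2 ($148), total $266.
VCG payment = (others' best without Summit) − (others' welfare with Summit) = 266 − 200 = $66.

Summit pays $66.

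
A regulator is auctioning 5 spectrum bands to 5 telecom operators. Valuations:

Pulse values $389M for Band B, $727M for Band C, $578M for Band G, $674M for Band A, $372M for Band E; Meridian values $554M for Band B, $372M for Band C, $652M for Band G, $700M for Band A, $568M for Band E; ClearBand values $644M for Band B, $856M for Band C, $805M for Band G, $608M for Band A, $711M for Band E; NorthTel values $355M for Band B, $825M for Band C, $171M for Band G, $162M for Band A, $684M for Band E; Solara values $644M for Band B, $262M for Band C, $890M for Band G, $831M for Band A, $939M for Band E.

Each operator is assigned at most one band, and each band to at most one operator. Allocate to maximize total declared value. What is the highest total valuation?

Optimal: Pulse→Band A ($674M), Meridian→Band B ($554M), ClearBand→Band G ($805M), NorthTel→Band C ($825M), Solara→Band E ($939M) — total 674+554+805+825+939 = $3797M.
Column-greedy (each band in turn goes to its best remaining operator) gives $3431M, worse by 366.
Swapping Solara↔NorthTel (Solara→Band C $262M, NorthTel→Band E $684M) loses 818.
No other one-to-one assignment exceeds $3797M.

Max total: $3797M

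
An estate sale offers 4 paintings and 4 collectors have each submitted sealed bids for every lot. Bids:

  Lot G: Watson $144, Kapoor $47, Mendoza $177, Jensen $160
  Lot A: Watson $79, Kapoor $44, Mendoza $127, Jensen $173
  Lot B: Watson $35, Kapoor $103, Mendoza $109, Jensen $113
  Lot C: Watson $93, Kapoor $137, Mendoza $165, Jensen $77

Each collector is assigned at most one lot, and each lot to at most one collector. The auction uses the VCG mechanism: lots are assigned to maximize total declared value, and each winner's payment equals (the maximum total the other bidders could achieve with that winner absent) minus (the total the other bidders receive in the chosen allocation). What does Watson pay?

Efficient allocation: Watson→Lot G ($144), Kapoor→Lot B ($103), Mendoza→Lot C ($165), Jensen→Lot A ($173); total welfare W = $585.
Watson receives Lot G at value $144, so the others get W − 144 = $441.
Without Watson: best allocation of the remaining 3 bidders over all 4 lots is Kapoor→Lot C ($137), Mendoza→Lot G ($177), Jensen→Lot A ($173), total $487.
VCG payment = (others' best without Watson) − (others' welfare with Watson) = 487 − 441 = $46.

Watson pays $46.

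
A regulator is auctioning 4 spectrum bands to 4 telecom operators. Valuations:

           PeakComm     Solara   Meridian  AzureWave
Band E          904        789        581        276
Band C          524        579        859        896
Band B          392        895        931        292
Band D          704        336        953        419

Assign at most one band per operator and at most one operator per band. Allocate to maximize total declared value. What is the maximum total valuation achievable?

Optimal: PeakComm→Band E ($904M), Solara→Band B ($895M), Meridian→Band D ($953M), AzureWave→Band C ($896M) — total 904+895+953+896 = $3648M.
Column-greedy (each band in turn goes to its best remaining operator) gives $3067M, worse by 581.
Next-best assignment: PeakComm→Band D, Solara→Band E, Meridian→Band B, AzureWave→Band C = $3320M.

Max total: $3648M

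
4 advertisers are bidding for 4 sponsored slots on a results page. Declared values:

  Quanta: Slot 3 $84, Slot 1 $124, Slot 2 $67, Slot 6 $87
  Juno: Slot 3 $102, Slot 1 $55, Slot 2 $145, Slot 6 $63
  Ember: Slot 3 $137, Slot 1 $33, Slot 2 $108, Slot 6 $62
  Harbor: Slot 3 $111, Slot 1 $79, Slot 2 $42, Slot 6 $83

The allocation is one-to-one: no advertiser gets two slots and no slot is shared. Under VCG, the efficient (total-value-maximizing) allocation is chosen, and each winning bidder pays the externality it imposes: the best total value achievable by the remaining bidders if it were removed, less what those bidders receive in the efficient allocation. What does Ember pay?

Ember pays $28.

Efficient allocation: Quanta→Slot 1 ($124), Juno→Slot 2 ($145), Ember→Slot 3 ($137), Harbor→Slot 6 ($83); total welfare W = $489.
Ember receives Slot 3 at value $137, so the others get W − 137 = $352.
Without Ember: best allocation of the remaining 3 bidders over all 4 slots is Quanta→Slot 1 ($124), Juno→Slot 2 ($145), Harbor→Slot 3 ($111), total $380.
VCG payment = (others' best without Ember) − (others' welfare with Ember) = 380 − 352 = $28.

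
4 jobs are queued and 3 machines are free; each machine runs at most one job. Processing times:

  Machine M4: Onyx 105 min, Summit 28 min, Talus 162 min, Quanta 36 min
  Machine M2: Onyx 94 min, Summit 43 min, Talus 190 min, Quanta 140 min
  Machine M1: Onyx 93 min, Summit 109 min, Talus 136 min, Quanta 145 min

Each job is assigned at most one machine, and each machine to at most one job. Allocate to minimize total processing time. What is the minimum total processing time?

Optimal: Quanta→Machine M4 (36 min), Summit→Machine M2 (43 min), Onyx→Machine M1 (93 min) — total 36+43+93 = 172 min.

Minimum total: 172 min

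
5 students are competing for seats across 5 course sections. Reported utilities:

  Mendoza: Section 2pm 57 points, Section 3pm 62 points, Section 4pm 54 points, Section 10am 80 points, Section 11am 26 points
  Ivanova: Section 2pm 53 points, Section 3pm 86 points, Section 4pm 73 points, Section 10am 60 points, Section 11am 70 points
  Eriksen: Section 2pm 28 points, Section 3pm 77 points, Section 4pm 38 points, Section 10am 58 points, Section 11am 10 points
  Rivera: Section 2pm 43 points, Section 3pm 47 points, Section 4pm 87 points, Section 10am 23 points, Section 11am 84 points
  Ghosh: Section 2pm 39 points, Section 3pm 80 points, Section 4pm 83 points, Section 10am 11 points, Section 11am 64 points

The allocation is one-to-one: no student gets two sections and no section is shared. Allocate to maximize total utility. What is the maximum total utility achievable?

Optimal: Mendoza→Section 10am (80 points), Ivanova→Section 2pm (53 points), Eriksen→Section 3pm (77 points), Rivera→Section 11am (84 points), Ghosh→Section 4pm (83 points) — total 80+53+77+84+83 = 377 points.
Row-greedy (each student in turn takes its best remaining section) gives 327 points, worse by 50.

Max total: 377 points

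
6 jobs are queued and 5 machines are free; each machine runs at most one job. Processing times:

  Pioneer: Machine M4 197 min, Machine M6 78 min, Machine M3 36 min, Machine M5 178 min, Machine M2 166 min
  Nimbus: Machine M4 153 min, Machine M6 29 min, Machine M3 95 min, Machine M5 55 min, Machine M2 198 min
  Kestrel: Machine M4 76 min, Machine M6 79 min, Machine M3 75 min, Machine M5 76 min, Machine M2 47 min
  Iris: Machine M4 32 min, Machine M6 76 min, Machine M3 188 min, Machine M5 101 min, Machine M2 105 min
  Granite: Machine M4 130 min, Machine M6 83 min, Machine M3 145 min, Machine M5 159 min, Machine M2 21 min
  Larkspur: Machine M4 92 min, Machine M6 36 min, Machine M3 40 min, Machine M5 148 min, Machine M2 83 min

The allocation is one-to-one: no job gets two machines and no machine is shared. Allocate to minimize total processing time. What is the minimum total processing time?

Minimum total: 180 min

Optimal: Iris→Machine M4 (32 min), Larkspur→Machine M6 (36 min), Pioneer→Machine M3 (36 min), Nimbus→Machine M5 (55 min), Granite→Machine M2 (21 min) — total 32+36+36+55+21 = 180 min.
Row-greedy (each job in turn takes its cheapest remaining machine) gives 303 min, worse by 123.
Swapping Iris↔Nimbus (Iris→Machine M5 101 min, Nimbus→Machine M4 153 min) adds 167.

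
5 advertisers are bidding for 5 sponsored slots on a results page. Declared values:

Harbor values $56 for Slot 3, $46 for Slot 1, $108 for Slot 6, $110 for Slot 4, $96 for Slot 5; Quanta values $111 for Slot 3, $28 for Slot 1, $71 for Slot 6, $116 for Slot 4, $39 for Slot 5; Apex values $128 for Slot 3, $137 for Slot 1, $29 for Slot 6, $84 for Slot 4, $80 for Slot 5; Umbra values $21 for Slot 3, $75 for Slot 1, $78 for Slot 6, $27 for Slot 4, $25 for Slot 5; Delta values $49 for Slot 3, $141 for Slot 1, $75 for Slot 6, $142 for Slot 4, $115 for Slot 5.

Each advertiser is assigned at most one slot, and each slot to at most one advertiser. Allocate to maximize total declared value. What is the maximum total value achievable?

Optimal: Harbor→Slot 5 ($96), Quanta→Slot 3 ($111), Apex→Slot 1 ($137), Umbra→Slot 6 ($78), Delta→Slot 4 ($142) — total 96+111+137+78+142 = $564.
Column-greedy (each slot in turn goes to its best remaining advertiser) gives $518, worse by 46.
Next-best assignment: Harbor→Slot 5, Quanta→Slot 4, Apex→Slot 3, Umbra→Slot 6, Delta→Slot 1 = $559.
Swapping Umbra↔Harbor (Umbra→Slot 5 $25, Harbor→Slot 6 $108) loses 41.

Max total: $564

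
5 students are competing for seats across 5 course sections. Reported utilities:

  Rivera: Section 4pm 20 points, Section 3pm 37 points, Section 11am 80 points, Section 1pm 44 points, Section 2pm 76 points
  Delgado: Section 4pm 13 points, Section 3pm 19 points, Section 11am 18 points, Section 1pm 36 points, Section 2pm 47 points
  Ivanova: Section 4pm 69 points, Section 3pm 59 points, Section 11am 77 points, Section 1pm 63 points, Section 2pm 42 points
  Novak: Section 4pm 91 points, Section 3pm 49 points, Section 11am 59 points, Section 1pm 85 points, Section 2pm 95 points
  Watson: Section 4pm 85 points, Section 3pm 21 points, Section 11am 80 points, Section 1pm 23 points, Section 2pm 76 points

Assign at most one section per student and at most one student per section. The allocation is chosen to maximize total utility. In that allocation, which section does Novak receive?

Novak receives Section 1pm.

Treat this as an assignment problem: match each student to one section.
Optimal: Rivera→Section 11am (80 points), Delgado→Section 2pm (47 points), Ivanova→Section 3pm (59 points), Novak→Section 1pm (85 points), Watson→Section 4pm (85 points) — total 80+47+59+85+85 = 356 points.
Column-greedy (each section in turn goes to its best remaining student) gives 342 points, worse by 14.
Next-best assignment: Rivera→Section 11am, Delgado→Section 1pm, Ivanova→Section 3pm, Novak→Section 2pm, Watson→Section 4pm = 355 points.
Novak's own top section is Section 2pm (95 points), but forcing Novak→Section 2pm and reassigning the rest optimally gives only 355 points — worse by 1.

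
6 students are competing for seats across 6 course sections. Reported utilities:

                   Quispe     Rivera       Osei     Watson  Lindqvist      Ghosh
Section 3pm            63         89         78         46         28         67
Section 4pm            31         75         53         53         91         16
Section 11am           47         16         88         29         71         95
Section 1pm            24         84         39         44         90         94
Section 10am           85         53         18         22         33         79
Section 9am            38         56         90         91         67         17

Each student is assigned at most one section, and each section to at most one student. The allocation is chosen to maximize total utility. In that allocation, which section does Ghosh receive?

Ghosh receives Section 1pm.

Optimal: Quispe→Section 10am (85 points), Rivera→Section 3pm (89 points), Osei→Section 11am (88 points), Watson→Section 9am (91 points), Lindqvist→Section 4pm (91 points), Ghosh→Section 1pm (94 points) — total 85+89+88+91+91+94 = 538 points.
Next-best assignment: Quispe→Section 10am, Rivera→Section 1pm, Osei→Section 3pm, Watson→Section 9am, Lindqvist→Section 4pm, Ghosh→Section 11am = 524 points.
Ghosh's own top section is Section 11am (95 points), but forcing Ghosh→Section 11am and reassigning the rest optimally gives only 524 points — worse by 14.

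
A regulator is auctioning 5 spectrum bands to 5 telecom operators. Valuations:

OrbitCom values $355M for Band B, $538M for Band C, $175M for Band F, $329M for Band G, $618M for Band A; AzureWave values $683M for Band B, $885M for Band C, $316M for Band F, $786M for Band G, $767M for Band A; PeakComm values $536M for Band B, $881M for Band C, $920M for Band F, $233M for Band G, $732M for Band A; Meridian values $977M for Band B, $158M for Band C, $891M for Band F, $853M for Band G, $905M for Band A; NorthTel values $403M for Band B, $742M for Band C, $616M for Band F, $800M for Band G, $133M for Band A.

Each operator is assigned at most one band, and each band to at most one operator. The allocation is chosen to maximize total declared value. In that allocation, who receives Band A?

Optimal: OrbitCom→Band A ($618M), AzureWave→Band C ($885M), PeakComm→Band F ($920M), Meridian→Band B ($977M), NorthTel→Band G ($800M) — total 618+885+920+977+800 = $4200M.
Next-best assignment: OrbitCom→Band A, AzureWave→Band G, PeakComm→Band F, Meridian→Band B, NorthTel→Band C = $4043M.

OrbitCom receives Band A.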